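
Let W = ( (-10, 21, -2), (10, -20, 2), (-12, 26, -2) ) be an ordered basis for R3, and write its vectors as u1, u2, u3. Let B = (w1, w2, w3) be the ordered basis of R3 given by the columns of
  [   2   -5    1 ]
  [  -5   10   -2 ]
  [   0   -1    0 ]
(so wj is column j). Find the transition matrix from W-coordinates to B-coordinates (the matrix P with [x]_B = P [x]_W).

Let M have columns uj and N have columns wj. Then for every x, N [x]_B = x = M [x]_W, so P = N^(-1) M.
Since det N = 1, N^(-1) has integer entries; multiplying gives P = [[-1, 0, -2], [2, -2, 2], [2, 0, 2]].

[[-1, 0, -2], [2, -2, 2], [2, 0, 2]]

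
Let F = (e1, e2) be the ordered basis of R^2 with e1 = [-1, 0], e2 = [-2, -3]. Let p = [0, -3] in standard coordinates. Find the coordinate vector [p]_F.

Write p = c_1 e1 + c_2 e2 and solve for the c_i.
System: -c_1 - 2c_2 = 0, 0c_1 - 3c_2 = -3; solving gives c_1 = -2, c_2 = 1.
Check: -2e1 + e2 = [0, -3].

[-2, 1]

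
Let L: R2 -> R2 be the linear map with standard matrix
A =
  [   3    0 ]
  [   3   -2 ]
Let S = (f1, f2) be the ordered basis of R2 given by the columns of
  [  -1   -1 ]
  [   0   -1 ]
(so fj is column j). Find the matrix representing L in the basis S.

[[0, 2], [3, 1]]

The j-th column of [L]_S is [L(fj)]_S.
L(f1) = A f1 = (-3, -3) = 0·f1 + 3f2, so column 1 is (0, 3).
Repeating for f2 and assembling the columns gives [[0, 2], [3, 1]].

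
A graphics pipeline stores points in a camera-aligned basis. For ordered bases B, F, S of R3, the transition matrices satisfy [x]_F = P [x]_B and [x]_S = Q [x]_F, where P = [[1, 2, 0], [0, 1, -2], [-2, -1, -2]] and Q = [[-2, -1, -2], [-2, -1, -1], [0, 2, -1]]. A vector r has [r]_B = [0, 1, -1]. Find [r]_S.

First [r]_F = P [r]_B = [2, 3, 1].
Then [r]_S = Q [r]_F = [-9, -8, 5].

[-9, -8, 5]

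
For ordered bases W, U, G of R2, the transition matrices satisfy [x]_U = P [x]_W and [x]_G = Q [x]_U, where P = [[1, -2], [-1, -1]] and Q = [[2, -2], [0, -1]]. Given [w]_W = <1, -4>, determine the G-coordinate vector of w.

Composing the changes, [w]_G = Q P [w]_W.
Q P = [[4, -2], [1, 1]]; applying this to <1, -4> gives <12, -3>.

<12, -3>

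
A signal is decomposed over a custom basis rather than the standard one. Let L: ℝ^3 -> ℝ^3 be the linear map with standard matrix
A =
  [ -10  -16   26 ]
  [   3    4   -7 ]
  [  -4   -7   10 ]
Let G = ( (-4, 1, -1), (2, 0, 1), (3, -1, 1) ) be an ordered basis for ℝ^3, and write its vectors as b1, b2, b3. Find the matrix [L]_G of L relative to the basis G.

[[1, -1, 0], [-2, 1, 3], [2, 0, 2]]

With P the matrix whose columns are b1, ..., b3, [L]_G = P^(-1) A P.
Column by column: L(b1) = A b1 = (-2, -1, -1); its G-coordinates (1, -2, 2) give column 1.
Continuing for each basis vector yields [L]_G = [[1, -1, 0], [-2, 1, 3], [2, 0, 2]].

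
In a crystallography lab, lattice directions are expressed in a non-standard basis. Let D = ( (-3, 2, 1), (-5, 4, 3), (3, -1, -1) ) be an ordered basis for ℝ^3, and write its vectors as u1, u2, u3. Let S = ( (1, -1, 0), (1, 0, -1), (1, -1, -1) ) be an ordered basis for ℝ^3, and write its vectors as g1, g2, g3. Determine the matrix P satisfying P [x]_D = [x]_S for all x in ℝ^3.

Let M have columns uj and N have columns gj. Then for every x, N [x]_S = x = M [x]_D, so P = N^(-1) M.
Since det N = -1, N^(-1) has integer entries; multiplying gives P = [[-2, -2, 2], [-1, -1, 2], [0, -2, -1]].

[[-2, -2, 2], [-1, -1, 2], [0, -2, -1]]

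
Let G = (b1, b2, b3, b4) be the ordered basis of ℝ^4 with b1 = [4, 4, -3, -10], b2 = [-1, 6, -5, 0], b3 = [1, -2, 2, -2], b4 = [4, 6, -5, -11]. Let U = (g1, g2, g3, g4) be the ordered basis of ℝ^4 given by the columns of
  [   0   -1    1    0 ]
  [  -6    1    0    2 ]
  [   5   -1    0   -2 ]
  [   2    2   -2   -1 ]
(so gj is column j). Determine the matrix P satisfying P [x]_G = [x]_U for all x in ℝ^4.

[[-1, -1, 0, -1], [-2, 0, -2, -2], [2, -1, -1, 2], [0, 0, 0, 1]]

Take x = bj: its G-coordinates are the j-th standard unit vector, so P e_j — column j of P — equals [bj]_U.
b1 = -g1 - 2g2 + 2g3 + 0·g4, giving column 1 = [-1, -2, 2, 0]; repeating for each j gives P = [[-1, -1, 0, -1], [-2, 0, -2, -2], [2, -1, -1, 2], [0, 0, 0, 1]].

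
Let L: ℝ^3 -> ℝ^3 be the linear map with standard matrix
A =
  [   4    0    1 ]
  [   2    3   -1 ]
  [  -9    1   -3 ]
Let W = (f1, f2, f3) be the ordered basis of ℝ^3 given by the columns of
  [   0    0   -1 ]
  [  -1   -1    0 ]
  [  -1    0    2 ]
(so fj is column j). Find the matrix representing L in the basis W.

[[0, 1, 1], [2, 2, 3], [1, 0, 2]]

Let P have columns f1, ..., f3. Then [L]_W = P^(-1) A P.
Here det P = 1, so P^(-1) is integer; computing A P first and then P^(-1)(A P) gives [[0, 1, 1], [2, 2, 3], [1, 0, 2]].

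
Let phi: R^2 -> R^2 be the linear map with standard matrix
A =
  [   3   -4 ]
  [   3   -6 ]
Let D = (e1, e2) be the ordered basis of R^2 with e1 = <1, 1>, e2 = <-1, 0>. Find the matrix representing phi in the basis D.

Let P have columns e1, e2. Then [phi]_D = P^(-1) A P.
Here det P = 1, so P^(-1) is integer; computing A P first and then P^(-1)(A P) gives [[-3, -3], [-2, 0]].

[[-3, -3], [-2, 0]]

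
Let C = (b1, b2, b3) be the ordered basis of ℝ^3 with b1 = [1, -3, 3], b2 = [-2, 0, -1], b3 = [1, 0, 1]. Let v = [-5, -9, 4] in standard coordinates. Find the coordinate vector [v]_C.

Write v = c_1 b1 + ... + c_3 b3 and solve for the c_i.
Solving this 3x3 system gives c = (3, 3, -2).
Check: 3b1 + 3b2 - 2b3 = [-5, -9, 4].

[3, 3, -2]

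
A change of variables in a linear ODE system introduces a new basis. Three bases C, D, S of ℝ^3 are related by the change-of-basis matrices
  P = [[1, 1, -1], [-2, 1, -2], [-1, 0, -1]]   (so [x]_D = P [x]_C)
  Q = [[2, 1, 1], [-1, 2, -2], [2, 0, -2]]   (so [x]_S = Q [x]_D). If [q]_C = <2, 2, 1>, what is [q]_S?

<-1, -5, 12>

Composing the changes, [q]_S = Q P [q]_C.
Q P = [[-1, 3, -5], [-3, 1, -1], [4, 2, 0]]; applying this to <2, 2, 1> gives <-1, -5, 12>.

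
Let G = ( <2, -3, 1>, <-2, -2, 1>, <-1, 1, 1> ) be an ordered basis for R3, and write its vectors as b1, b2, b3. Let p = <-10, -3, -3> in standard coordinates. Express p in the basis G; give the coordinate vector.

[p]_G is the unique c with M c = p, where M has columns b1, ..., b3.
Gaussian elimination on [M | p] yields c = (-3, 4, -4).
Check: -3b1 + 4b2 - 4b3 = <-10, -3, -3>.

<-3, 4, -4>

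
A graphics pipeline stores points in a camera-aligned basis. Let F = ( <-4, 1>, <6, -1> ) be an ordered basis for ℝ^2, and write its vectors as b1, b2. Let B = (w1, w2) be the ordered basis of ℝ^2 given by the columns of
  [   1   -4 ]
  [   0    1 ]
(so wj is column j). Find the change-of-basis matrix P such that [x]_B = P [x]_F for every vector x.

[[0, 2], [1, -1]]

Take x = bj: its F-coordinates are the j-th standard unit vector, so P e_j — column j of P — equals [bj]_B.
b1 = 0·w1 + w2, giving column 1 = <0, 1>; repeating for each j gives P = [[0, 2], [1, -1]].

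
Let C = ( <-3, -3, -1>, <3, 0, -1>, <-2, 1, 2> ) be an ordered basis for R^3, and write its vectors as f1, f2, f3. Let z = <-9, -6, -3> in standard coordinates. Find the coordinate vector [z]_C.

We seek scalars with c_1 f1 + ... + c_3 f3 = z; equivalently solve M c = z where the columns of M are f1, ..., f3.
Solving this 3x3 system gives c = (1, -4, -3).
Check: f1 - 4f2 - 3f3 = <-9, -6, -3>.

<1, -4, -3>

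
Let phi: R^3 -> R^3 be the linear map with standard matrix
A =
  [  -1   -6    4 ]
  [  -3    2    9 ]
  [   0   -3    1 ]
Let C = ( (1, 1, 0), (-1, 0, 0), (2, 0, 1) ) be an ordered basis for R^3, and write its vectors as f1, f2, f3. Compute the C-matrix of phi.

[[-1, 3, 3], [0, 2, 3], [-3, 0, 1]]

With P the matrix whose columns are f1, ..., f3, [phi]_C = P^(-1) A P.
Column by column: phi(f1) = A f1 = (-7, -1, -3); its C-coordinates (-1, 0, -3) give column 1.
Continuing for each basis vector yields [phi]_C = [[-1, 3, 3], [0, 2, 3], [-3, 0, 1]].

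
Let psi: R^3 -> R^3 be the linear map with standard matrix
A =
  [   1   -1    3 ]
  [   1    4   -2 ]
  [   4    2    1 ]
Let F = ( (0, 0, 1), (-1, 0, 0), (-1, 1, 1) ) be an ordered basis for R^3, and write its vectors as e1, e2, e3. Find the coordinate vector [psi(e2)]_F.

(-3, 2, -1)

Compute psi(e2) = A e2 = (-1, -1, -4) in standard coordinates.
Then write this in F-coordinates: solve for y in y_1 e1 + ... + y_3 e3 = (-1, -1, -4).
This gives y = (-3, 2, -1), which is column 2 of [psi]_F.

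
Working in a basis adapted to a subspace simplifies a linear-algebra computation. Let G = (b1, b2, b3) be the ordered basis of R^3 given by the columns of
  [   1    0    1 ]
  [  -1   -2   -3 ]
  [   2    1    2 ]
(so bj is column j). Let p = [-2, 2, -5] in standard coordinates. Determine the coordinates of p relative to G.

We seek scalars with c_1 b1 + ... + c_3 b3 = p; equivalently solve M c = p where the columns of M are b1, ..., b3.
Solving this 3x3 system gives c = (-3, -1, 1).
Check: -3b1 - b2 + b3 = [-2, 2, -5].

[-3, -1, 1]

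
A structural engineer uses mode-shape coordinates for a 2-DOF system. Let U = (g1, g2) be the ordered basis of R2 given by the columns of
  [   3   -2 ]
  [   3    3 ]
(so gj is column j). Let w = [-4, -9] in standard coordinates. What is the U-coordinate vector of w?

[-2, -1]

[w]_U is the unique c with M c = w, where M has columns g1, g2.
System: 3c_1 - 2c_2 = -4, 3c_1 + 3c_2 = -9; solving gives c_1 = -2, c_2 = -1.
Check: -2g1 - g2 = [-4, -9].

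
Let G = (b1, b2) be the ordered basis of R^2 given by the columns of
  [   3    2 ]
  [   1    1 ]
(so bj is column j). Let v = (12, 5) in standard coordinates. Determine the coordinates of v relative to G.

(2, 3)

Write v = c_1 b1 + c_2 b2 and solve for the c_i.
System: 3c_1 + 2c_2 = 12, c_1 + c_2 = 5; solving gives c_1 = 2, c_2 = 3.
Check: 2b1 + 3b2 = (12, 5).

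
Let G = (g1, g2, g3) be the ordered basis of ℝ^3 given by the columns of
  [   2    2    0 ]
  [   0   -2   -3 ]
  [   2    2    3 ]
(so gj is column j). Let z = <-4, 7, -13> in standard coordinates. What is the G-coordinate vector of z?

<-3, 1, -3>

Write z = c_1 g1 + ... + c_3 g3 and solve for the c_i.
Row-reducing the augmented matrix [M | z] gives c = (-3, 1, -3).
Check: -3g1 + g2 - 3g3 = <-4, 7, -13>.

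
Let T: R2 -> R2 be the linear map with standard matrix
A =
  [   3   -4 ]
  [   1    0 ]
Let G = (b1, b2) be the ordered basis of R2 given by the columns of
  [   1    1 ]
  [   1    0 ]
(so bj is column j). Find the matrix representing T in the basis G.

With P the matrix whose columns are b1, b2, [T]_G = P^(-1) A P.
Column by column: T(b1) = A b1 = (-1, 1); its G-coordinates (1, -2) give column 1.
Continuing for each basis vector yields [T]_G = [[1, 1], [-2, 2]].

[[1, 1], [-2, 2]]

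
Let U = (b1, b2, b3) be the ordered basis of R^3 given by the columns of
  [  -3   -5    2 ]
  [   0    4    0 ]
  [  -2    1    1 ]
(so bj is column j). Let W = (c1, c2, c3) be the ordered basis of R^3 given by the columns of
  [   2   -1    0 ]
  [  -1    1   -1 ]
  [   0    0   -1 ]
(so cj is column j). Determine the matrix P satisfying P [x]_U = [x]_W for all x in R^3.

[[-1, -2, 1], [1, 1, 0], [2, -1, -1]]

Let M have columns bj and N have columns cj. Then for every x, N [x]_W = x = M [x]_U, so P = N^(-1) M.
Since det N = -1, N^(-1) has integer entries; multiplying gives P = [[-1, -2, 1], [1, 1, 0], [2, -1, -1]].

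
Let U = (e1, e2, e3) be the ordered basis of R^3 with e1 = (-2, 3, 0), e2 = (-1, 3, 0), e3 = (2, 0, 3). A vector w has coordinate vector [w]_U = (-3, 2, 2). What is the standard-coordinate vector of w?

w = M [w]_U, where M has columns e1, ..., e3.
Carrying out the matrix-vector product, w = (8, -3, 6).

(8, -3, 6)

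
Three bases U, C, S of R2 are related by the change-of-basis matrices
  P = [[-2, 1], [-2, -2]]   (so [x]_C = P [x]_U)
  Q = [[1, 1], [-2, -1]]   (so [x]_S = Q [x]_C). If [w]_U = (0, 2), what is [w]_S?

Composing the changes, [w]_S = Q P [w]_U.
Q P = [[-4, -1], [6, 0]]; applying this to (0, 2) gives (-2, 0).

(-2, 0)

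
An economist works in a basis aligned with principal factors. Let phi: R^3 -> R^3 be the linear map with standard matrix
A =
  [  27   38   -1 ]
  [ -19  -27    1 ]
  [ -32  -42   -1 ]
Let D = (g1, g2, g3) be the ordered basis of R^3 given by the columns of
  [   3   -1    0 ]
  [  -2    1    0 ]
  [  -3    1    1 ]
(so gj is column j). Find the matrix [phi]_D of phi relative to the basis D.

[[2, 3, 0], [-2, -1, 1], [-1, -1, -2]]

With P the matrix whose columns are g1, ..., g3, [phi]_D = P^(-1) A P.
Column by column: phi(g1) = A g1 = [8, -6, -9]; its D-coordinates [2, -2, -1] give column 1.
Continuing for each basis vector yields [phi]_D = [[2, 3, 0], [-2, -1, 1], [-1, -1, -2]].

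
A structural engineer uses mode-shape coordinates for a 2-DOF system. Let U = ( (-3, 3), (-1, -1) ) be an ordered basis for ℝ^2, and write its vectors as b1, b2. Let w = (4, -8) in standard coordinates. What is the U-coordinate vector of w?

Write w = c_1 b1 + c_2 b2 and solve for the c_i.
System: -3c_1 - c_2 = 4, 3c_1 - c_2 = -8; solving gives c_1 = -2, c_2 = 2.
Check: -2b1 + 2b2 = (4, -8).

(-2, 2)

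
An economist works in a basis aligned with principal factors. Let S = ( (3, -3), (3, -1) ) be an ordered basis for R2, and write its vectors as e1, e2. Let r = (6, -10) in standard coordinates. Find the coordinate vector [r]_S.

(4, -2)

[r]_S is the unique c with M c = r, where M has columns e1, e2.
System: 3c_1 + 3c_2 = 6, -3c_1 - c_2 = -10; solving gives c_1 = 4, c_2 = -2.
Check: 4e1 - 2e2 = (6, -10).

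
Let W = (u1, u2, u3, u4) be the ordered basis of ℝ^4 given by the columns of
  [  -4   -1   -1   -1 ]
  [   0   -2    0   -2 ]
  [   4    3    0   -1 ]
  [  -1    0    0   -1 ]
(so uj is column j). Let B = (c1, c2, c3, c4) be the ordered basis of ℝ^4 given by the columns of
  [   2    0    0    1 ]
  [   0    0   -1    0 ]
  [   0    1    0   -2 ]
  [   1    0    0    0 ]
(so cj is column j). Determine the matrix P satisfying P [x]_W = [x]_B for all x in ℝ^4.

[[-1, 0, 0, -1], [0, 1, -2, 1], [0, 2, 0, 2], [-2, -1, -1, 1]]

Take x = uj: its W-coordinates are the j-th standard unit vector, so P e_j — column j of P — equals [uj]_B.
u1 = -c1 + 0·c2 + 0·c3 - 2c4, giving column 1 = (-1, 0, 0, -2); repeating for each j gives P = [[-1, 0, 0, -1], [0, 1, -2, 1], [0, 2, 0, 2], [-2, -1, -1, 1]].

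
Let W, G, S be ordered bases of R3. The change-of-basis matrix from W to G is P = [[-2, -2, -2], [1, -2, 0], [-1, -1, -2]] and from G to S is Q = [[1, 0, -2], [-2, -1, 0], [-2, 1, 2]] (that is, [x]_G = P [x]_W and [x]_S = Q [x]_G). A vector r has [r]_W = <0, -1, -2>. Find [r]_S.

First [r]_G = P [r]_W = <6, 2, 5>.
Then [r]_S = Q [r]_G = <-4, -14, 0>.

<-4, -14, 0>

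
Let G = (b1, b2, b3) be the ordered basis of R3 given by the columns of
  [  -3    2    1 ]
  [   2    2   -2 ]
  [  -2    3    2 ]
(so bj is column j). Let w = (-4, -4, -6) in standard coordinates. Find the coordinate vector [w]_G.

(0, -2, 0)

We seek scalars with c_1 b1 + ... + c_3 b3 = w; equivalently solve M c = w where the columns of M are b1, ..., b3.
Solving this 3x3 system gives c = (0, -2, 0).
Check: 0·b1 - 2b2 + 0·b3 = (-4, -4, -6).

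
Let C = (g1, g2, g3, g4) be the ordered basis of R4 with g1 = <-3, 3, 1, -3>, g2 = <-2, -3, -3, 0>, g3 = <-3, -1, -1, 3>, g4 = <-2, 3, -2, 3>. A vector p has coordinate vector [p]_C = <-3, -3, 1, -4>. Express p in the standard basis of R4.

<20, -13, 13, 0>

The coordinates say p = -3g1 - 3g2 + g3 - 4g4; adding the scaled basis vectors gives <20, -13, 13, 0>.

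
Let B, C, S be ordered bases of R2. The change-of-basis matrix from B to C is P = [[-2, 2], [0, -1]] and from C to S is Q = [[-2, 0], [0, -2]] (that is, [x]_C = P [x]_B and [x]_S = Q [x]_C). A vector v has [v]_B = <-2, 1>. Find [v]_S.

First [v]_C = P [v]_B = <6, -1>.
Then [v]_S = Q [v]_C = <-12, 2>.

<-12, 2>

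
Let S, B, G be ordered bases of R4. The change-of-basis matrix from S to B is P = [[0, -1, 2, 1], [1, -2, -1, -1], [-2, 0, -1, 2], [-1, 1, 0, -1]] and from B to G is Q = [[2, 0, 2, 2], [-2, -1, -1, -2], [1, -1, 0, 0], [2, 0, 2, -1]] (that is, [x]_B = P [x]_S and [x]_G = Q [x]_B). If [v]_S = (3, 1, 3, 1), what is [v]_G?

(-8, 4, 9, 1)

First [v]_B = P [v]_S = (6, -3, -7, -3).
Then [v]_G = Q [v]_B = (-8, 4, 9, 1).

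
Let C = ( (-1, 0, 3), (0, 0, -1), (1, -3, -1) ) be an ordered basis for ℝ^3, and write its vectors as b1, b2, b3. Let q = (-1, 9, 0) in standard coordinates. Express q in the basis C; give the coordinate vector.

(-2, -3, -3)

[q]_C is the unique c with M c = q, where M has columns b1, ..., b3.
Solving this 3x3 system gives c = (-2, -3, -3).
Check: -2b1 - 3b2 - 3b3 = (-1, 9, 0).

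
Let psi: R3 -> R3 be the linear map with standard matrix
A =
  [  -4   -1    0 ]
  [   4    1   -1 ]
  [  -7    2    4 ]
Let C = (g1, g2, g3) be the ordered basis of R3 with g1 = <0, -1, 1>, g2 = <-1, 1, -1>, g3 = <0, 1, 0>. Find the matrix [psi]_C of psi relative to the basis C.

[[1, 2, 3], [-1, -3, 1], [0, 3, 3]]

With P the matrix whose columns are g1, ..., g3, [psi]_C = P^(-1) A P.
Column by column: psi(g1) = A g1 = <1, -2, 2>; its C-coordinates <1, -1, 0> give column 1.
Continuing for each basis vector yields [psi]_C = [[1, 2, 3], [-1, -3, 1], [0, 3, 3]].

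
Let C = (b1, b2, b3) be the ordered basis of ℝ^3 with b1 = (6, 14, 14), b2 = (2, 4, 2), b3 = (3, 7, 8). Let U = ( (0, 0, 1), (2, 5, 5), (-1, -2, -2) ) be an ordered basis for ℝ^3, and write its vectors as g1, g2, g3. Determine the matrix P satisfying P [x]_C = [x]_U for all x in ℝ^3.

Column j of P is [bj]_U, since P maps C-coordinates to U-coordinates.
Expressing b1 in U: b1 = 0·g1 + 2g2 - 2g3, so column 1 of P is (0, 2, -2).
Doing the same for each bj gives P = [[0, -2, 1], [2, 0, 1], [-2, -2, -1]].

[[0, -2, 1], [2, 0, 1], [-2, -2, -1]]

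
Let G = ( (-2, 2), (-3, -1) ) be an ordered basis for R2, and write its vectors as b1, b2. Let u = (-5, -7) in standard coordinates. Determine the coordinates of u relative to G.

Write u = c_1 b1 + c_2 b2 and solve for the c_i.
System: -2c_1 - 3c_2 = -5, 2c_1 - c_2 = -7; solving gives c_1 = -2, c_2 = 3.
Check: -2b1 + 3b2 = (-5, -7).

(-2, 3)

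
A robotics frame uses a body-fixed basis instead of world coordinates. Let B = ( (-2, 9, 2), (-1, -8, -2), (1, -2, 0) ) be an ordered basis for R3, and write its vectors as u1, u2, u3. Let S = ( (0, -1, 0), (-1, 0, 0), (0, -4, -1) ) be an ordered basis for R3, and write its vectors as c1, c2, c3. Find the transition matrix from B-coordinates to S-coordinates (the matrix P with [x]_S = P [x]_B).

[[-1, 0, 2], [2, 1, -1], [-2, 2, 0]]

Take x = uj: its B-coordinates are the j-th standard unit vector, so P e_j — column j of P — equals [uj]_S.
u1 = -c1 + 2c2 - 2c3, giving column 1 = (-1, 2, -2); repeating for each j gives P = [[-1, 0, 2], [2, 1, -1], [-2, 2, 0]].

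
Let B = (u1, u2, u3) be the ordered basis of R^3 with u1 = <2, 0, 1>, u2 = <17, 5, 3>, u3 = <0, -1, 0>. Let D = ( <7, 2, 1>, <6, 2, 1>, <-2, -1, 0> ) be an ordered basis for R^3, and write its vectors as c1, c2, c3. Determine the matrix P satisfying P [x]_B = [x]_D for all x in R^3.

Let M have columns uj and N have columns cj. Then for every x, N [x]_D = x = M [x]_B, so P = N^(-1) M.
Since det N = 1, N^(-1) has integer entries; multiplying gives P = [[0, 1, 2], [1, 2, -2], [2, 1, 1]].

[[0, 1, 2], [1, 2, -2], [2, 1, 1]]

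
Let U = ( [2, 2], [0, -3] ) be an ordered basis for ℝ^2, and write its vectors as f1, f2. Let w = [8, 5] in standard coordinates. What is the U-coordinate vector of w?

We seek scalars with c_1 f1 + c_2 f2 = w; equivalently solve M c = w where the columns of M are f1, f2.
System: 2c_1 + 0c_2 = 8, 2c_1 - 3c_2 = 5; solving gives c_1 = 4, c_2 = 1.
Check: 4f1 + f2 = [8, 5].

[4, 1]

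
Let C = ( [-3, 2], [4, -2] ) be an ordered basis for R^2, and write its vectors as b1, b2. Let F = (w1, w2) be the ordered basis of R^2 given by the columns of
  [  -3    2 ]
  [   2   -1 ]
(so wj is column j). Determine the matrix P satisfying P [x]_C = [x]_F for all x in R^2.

[[1, 0], [0, 2]]

Let M have columns bj and N have columns wj. Then for every x, N [x]_F = x = M [x]_C, so P = N^(-1) M.
Since det N = -1, N^(-1) has integer entries; multiplying gives P = [[1, 0], [0, 2]].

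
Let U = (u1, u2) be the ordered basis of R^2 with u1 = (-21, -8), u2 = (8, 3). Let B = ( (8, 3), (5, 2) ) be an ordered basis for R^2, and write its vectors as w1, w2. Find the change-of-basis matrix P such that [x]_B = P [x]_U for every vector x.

[[-2, 1], [-1, 0]]

Let M have columns uj and N have columns wj. Then for every x, N [x]_B = x = M [x]_U, so P = N^(-1) M.
Since det N = 1, N^(-1) has integer entries; multiplying gives P = [[-2, 1], [-1, 0]].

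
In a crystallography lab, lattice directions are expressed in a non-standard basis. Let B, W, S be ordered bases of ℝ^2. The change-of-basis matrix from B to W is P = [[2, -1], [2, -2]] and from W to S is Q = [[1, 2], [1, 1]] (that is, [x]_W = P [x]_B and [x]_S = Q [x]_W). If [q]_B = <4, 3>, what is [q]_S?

Composing the changes, [q]_S = Q P [q]_B.
Q P = [[6, -5], [4, -3]]; applying this to <4, 3> gives <9, 7>.

<9, 7>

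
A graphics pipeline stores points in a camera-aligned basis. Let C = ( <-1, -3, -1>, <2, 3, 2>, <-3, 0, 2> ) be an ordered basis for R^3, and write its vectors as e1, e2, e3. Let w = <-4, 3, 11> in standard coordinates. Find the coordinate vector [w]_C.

Write w = c_1 e1 + ... + c_3 e3 and solve for the c_i.
Row-reducing the augmented matrix [M | w] gives c = (3, 4, 3).
Check: 3e1 + 4e2 + 3e3 = <-4, 3, 11>.

<3, 4, 3>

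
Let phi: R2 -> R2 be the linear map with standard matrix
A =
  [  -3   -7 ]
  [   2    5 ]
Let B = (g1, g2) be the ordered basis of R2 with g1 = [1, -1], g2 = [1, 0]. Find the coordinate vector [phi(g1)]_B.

Column 1 of [phi]_B is the B-coordinate vector of phi(g1).
In standard coordinates phi(g1) = A g1 = [4, -3].
Converting to B: [4, -3] = 3g1 + g2, so the coordinate vector is [3, 1].

[3, 1]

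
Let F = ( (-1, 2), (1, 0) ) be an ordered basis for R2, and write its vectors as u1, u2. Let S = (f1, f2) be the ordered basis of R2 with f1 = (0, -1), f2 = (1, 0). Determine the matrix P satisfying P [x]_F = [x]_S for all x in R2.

Column j of P is [uj]_S, since P maps F-coordinates to S-coordinates.
Expressing u1 in S: u1 = -2f1 - f2, so column 1 of P is (-2, -1).
Doing the same for each uj gives P = [[-2, 0], [-1, 1]].

[[-2, 0], [-1, 1]]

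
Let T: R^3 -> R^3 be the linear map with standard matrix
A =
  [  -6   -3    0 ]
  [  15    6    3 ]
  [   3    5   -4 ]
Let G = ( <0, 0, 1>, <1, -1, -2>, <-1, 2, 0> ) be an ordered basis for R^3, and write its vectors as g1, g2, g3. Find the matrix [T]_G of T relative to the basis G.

[[2, 0, 1], [3, -3, -3], [3, 0, -3]]

With P the matrix whose columns are g1, ..., g3, [T]_G = P^(-1) A P.
Column by column: T(g1) = A g1 = <0, 3, -4>; its G-coordinates <2, 3, 3> give column 1.
Continuing for each basis vector yields [T]_G = [[2, 0, 1], [3, -3, -3], [3, 0, -3]].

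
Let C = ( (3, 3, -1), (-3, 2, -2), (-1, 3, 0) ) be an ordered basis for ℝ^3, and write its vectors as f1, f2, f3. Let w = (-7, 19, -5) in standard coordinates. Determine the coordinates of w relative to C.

We seek scalars with c_1 f1 + ... + c_3 f3 = w; equivalently solve M c = w where the columns of M are f1, ..., f3.
Gaussian elimination on [M | w] yields c = (1, 2, 4).
Check: f1 + 2f2 + 4f3 = (-7, 19, -5).

(1, 2, 4)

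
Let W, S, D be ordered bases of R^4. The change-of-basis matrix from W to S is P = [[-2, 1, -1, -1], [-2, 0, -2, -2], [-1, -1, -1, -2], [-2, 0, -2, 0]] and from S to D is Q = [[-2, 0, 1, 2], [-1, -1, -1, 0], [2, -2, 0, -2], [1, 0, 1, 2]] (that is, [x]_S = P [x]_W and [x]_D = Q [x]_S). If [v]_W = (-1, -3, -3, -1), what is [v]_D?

Composing the changes, [v]_D = Q P [v]_W.
Q P = [[-1, -3, -3, 0], [5, 0, 4, 5], [4, 2, 6, 2], [-7, 0, -6, -3]]; applying this to (-1, -3, -3, -1) gives (19, -22, -30, 28).

(19, -22, -30, 28)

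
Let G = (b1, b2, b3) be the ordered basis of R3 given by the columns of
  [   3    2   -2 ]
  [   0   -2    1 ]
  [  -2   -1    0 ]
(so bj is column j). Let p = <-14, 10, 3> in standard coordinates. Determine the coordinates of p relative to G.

<0, -3, 4>

We seek scalars with c_1 b1 + ... + c_3 b3 = p; equivalently solve M c = p where the columns of M are b1, ..., b3.
Row-reducing the augmented matrix [M | p] gives c = (0, -3, 4).
Check: 0·b1 - 3b2 + 4b3 = <-14, 10, 3>.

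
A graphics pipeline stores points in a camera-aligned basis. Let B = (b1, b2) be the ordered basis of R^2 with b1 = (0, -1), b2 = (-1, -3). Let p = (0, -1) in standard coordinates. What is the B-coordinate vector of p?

We seek scalars with c_1 b1 + c_2 b2 = p; equivalently solve M c = p where the columns of M are b1, b2.
System: 0c_1 - c_2 = 0, -c_1 - 3c_2 = -1; solving gives c_1 = 1, c_2 = 0.
Check: b1 + 0·b2 = (0, -1).

(1, 0)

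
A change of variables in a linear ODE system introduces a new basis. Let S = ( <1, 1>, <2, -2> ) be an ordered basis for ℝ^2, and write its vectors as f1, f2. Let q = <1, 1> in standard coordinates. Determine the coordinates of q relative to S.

<1, 0>

[q]_S is the unique c with M c = q, where M has columns f1, f2.
System: c_1 + 2c_2 = 1, c_1 - 2c_2 = 1; solving gives c_1 = 1, c_2 = 0.
Check: f1 + 0·f2 = <1, 1>.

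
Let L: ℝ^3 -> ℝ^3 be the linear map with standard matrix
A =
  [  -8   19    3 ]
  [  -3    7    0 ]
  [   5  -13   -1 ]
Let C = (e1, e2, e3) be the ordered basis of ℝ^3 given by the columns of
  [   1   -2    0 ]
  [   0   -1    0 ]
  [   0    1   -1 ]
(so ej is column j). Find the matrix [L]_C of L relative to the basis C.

The j-th column of [L]_C is [L(ej)]_C.
L(e1) = A e1 = <-8, -3, 5> = -2e1 + 3e2 - 2e3, so column 1 is <-2, 3, -2>.
Repeating for e2, e3 and assembling the columns gives [[-2, 2, -3], [3, 1, 0], [-2, -1, -1]].

[[-2, 2, -3], [3, 1, 0], [-2, -1, -1]]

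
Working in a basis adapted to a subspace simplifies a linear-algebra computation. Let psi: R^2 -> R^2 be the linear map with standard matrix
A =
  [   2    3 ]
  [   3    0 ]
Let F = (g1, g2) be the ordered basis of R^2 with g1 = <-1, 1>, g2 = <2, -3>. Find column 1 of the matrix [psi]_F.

<3, 2>

Column 1 of [psi]_F is the F-coordinate vector of psi(g1).
In standard coordinates psi(g1) = A g1 = <1, -3>.
Converting to F: <1, -3> = 3g1 + 2g2, so the coordinate vector is <3, 2>.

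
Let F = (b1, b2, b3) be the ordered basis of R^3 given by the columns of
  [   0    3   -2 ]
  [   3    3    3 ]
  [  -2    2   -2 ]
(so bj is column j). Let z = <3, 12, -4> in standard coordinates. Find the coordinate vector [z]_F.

<3, 1, 0>

Write z = c_1 b1 + ... + c_3 b3 and solve for the c_i.
Gaussian elimination on [M | z] yields c = (3, 1, 0).
Check: 3b1 + b2 + 0·b3 = <3, 12, -4>.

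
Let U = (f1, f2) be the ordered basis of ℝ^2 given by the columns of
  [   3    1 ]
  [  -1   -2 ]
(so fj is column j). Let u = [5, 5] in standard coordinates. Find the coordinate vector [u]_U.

We seek scalars with c_1 f1 + c_2 f2 = u; equivalently solve M c = u where the columns of M are f1, f2.
System: 3c_1 + c_2 = 5, -c_1 - 2c_2 = 5; solving gives c_1 = 3, c_2 = -4.
Check: 3f1 - 4f2 = [5, 5].

[3, -4]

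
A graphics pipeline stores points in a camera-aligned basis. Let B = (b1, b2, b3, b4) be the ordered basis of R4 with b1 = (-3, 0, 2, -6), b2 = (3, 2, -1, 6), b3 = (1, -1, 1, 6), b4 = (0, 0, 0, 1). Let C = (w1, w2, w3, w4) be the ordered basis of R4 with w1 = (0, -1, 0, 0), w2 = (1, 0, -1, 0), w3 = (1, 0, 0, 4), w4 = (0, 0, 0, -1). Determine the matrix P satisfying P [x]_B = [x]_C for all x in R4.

[[0, -2, 1, 0], [-2, 1, -1, 0], [-1, 2, 2, 0], [2, 2, 2, -1]]

Take x = bj: its B-coordinates are the j-th standard unit vector, so P e_j — column j of P — equals [bj]_C.
b1 = 0·w1 - 2w2 - w3 + 2w4, giving column 1 = (0, -2, -1, 2); repeating for each j gives P = [[0, -2, 1, 0], [-2, 1, -1, 0], [-1, 2, 2, 0], [2, 2, 2, -1]].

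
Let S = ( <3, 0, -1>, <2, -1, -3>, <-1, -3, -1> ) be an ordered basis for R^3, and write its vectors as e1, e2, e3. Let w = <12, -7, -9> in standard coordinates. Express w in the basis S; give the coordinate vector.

We seek scalars with c_1 e1 + ... + c_3 e3 = w; equivalently solve M c = w where the columns of M are e1, ..., e3.
Solving this 3x3 system gives c = (4, 1, 2).
Check: 4e1 + e2 + 2e3 = <12, -7, -9>.

<4, 1, 2>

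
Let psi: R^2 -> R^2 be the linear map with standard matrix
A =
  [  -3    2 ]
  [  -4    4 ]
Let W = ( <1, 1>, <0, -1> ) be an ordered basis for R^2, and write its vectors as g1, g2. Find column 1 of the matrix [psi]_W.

Compute psi(g1) = A g1 = <-1, 0> in standard coordinates.
Then write this in W-coordinates: solve for y in y_1 g1 + y_2 g2 = <-1, 0>.
This gives y = <-1, -1>, which is column 1 of [psi]_W.

<-1, -1>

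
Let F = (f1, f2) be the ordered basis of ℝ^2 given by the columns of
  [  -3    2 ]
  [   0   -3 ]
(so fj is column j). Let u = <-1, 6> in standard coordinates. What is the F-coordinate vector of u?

<-1, -2>

We seek scalars with c_1 f1 + c_2 f2 = u; equivalently solve M c = u where the columns of M are f1, f2.
System: -3c_1 + 2c_2 = -1, 0c_1 - 3c_2 = 6; solving gives c_1 = -1, c_2 = -2.
Check: -f1 - 2f2 = <-1, 6>.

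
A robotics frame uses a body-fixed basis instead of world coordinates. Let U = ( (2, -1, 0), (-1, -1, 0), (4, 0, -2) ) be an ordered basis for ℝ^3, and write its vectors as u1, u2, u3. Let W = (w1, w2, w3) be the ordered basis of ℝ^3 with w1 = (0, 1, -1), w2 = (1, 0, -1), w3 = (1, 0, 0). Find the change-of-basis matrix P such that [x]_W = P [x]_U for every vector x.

[[-1, -1, 0], [1, 1, 2], [1, -2, 2]]

Take x = uj: its U-coordinates are the j-th standard unit vector, so P e_j — column j of P — equals [uj]_W.
u1 = -w1 + w2 + w3, giving column 1 = (-1, 1, 1); repeating for each j gives P = [[-1, -1, 0], [1, 1, 2], [1, -2, 2]].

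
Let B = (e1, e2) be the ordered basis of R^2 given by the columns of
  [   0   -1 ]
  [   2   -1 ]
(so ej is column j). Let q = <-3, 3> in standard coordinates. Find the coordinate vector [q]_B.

[q]_B is the unique c with M c = q, where M has columns e1, e2.
System: 0c_1 - c_2 = -3, 2c_1 - c_2 = 3; solving gives c_1 = 3, c_2 = 3.
Check: 3e1 + 3e2 = <-3, 3>.

<3, 3>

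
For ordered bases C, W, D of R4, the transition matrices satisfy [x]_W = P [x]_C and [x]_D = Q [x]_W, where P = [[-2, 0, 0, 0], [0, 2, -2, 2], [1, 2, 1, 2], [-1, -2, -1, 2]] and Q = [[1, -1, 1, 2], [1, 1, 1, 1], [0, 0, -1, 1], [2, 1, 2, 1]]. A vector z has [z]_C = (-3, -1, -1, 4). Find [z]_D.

First [z]_W = P [z]_C = (6, 8, 2, 14).
Then [z]_D = Q [z]_W = (28, 30, 12, 38).

(28, 30, 12, 38)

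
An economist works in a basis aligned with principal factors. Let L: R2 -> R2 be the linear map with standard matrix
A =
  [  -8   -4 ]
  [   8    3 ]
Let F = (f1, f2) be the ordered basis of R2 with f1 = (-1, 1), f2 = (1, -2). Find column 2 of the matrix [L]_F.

(-2, -2)

Compute L(f2) = A f2 = (0, 2) in standard coordinates.
Then write this in F-coordinates: solve for y in y_1 f1 + y_2 f2 = (0, 2).
This gives y = (-2, -2), which is column 2 of [L]_F.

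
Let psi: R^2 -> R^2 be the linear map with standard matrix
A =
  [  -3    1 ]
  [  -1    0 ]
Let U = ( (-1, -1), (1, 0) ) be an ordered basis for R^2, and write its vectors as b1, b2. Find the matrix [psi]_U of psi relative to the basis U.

[[-1, 1], [1, -2]]

With P the matrix whose columns are b1, b2, [psi]_U = P^(-1) A P.
Column by column: psi(b1) = A b1 = (2, 1); its U-coordinates (-1, 1) give column 1.
Continuing for each basis vector yields [psi]_U = [[-1, 1], [1, -2]].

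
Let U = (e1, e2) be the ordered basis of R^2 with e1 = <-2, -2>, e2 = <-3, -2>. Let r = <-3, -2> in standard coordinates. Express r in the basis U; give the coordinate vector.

[r]_U is the unique c with M c = r, where M has columns e1, e2.
System: -2c_1 - 3c_2 = -3, -2c_1 - 2c_2 = -2; solving gives c_1 = 0, c_2 = 1.
Check: 0·e1 + e2 = <-3, -2>.

<0, 1>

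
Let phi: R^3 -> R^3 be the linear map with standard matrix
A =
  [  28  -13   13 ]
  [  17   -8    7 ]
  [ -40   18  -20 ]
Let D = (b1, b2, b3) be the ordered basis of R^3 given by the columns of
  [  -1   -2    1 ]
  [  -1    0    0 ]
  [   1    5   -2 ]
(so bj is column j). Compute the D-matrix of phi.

[[2, -1, -3], [0, -3, 1], [0, 2, 1]]

Let P have columns b1, ..., b3. Then [phi]_D = P^(-1) A P.
Here det P = -1, so P^(-1) is integer; computing A P first and then P^(-1)(A P) gives [[2, -1, -3], [0, -3, 1], [0, 2, 1]].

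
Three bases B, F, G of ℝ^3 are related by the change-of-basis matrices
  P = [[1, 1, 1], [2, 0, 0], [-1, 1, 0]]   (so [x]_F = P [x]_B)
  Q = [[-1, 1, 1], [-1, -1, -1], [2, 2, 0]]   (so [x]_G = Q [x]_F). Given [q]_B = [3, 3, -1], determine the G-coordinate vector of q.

Apply P to get F-coordinates [5, 6, 0], then Q to get G-coordinates.
The result is [q]_G = [1, -11, 22].

[1, -11, 22]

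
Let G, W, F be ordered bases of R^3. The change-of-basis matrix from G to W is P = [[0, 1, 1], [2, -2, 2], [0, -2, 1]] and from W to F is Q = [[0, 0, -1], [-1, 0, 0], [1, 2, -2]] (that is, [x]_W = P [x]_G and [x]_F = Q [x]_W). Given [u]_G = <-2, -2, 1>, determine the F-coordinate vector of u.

Composing the changes, [u]_F = Q P [u]_G.
Q P = [[0, 2, -1], [0, -1, -1], [4, 1, 3]]; applying this to <-2, -2, 1> gives <-5, 1, -7>.

<-5, 1, -7>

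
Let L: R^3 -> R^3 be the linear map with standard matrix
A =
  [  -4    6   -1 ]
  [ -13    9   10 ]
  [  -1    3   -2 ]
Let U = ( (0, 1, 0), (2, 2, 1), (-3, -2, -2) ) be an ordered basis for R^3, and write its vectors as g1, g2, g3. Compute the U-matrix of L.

With P the matrix whose columns are g1, ..., g3, [L]_U = P^(-1) A P.
Column by column: L(g1) = A g1 = (6, 9, 3); its U-coordinates (3, 3, 0) give column 1.
Continuing for each basis vector yields [L]_U = [[3, 0, -1], [3, 0, 1], [0, -1, 0]].

[[3, 0, -1], [3, 0, 1], [0, -1, 0]]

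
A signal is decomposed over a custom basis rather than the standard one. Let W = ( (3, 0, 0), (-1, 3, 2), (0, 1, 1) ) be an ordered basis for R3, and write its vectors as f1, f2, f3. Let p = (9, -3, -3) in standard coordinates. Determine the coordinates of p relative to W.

(3, 0, -3)

We seek scalars with c_1 f1 + ... + c_3 f3 = p; equivalently solve M c = p where the columns of M are f1, ..., f3.
Row-reducing the augmented matrix [M | p] gives c = (3, 0, -3).
Check: 3f1 + 0·f2 - 3f3 = (9, -3, -3).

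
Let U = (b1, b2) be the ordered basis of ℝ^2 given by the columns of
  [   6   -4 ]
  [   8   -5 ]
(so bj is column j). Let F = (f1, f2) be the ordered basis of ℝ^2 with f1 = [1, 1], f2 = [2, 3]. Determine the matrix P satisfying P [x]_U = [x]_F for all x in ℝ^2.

Take x = bj: its U-coordinates are the j-th standard unit vector, so P e_j — column j of P — equals [bj]_F.
b1 = 2f1 + 2f2, giving column 1 = [2, 2]; repeating for each j gives P = [[2, -2], [2, -1]].

[[2, -2], [2, -1]]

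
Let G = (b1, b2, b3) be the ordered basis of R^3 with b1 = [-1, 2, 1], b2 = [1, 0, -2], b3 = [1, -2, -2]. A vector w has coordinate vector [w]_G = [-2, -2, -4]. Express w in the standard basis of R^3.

By definition w = -2b1 - 2b2 - 4b3.
Summing componentwise gives [-4, 4, 10].

[-4, 4, 10]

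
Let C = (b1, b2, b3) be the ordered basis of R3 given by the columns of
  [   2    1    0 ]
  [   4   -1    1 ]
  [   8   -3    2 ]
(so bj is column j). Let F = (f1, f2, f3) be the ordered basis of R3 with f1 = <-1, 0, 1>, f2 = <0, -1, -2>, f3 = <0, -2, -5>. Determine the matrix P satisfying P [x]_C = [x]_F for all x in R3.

[[-2, -1, 0], [0, 1, -1], [-2, 0, 0]]

Take x = bj: its C-coordinates are the j-th standard unit vector, so P e_j — column j of P — equals [bj]_F.
b1 = -2f1 + 0·f2 - 2f3, giving column 1 = <-2, 0, -2>; repeating for each j gives P = [[-2, -1, 0], [0, 1, -1], [-2, 0, 0]].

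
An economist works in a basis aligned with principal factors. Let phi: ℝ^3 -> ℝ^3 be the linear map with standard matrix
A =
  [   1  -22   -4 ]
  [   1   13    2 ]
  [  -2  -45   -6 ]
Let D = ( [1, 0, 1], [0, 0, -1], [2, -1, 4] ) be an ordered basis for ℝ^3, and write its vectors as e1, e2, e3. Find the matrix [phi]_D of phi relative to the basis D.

The j-th column of [phi]_D is [phi(ej)]_D.
phi(e1) = A e1 = [-3, 3, -8] = 3e1 - e2 - 3e3, so column 1 is [3, -1, -3].
Repeating for e2, e3 and assembling the columns gives [[3, 0, 2], [-1, 2, -3], [-3, 2, 3]].

[[3, 0, 2], [-1, 2, -3], [-3, 2, 3]]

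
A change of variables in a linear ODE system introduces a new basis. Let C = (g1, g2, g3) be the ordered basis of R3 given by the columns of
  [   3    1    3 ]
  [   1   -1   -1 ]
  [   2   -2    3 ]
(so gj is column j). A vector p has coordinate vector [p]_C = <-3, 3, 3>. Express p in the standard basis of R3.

<3, -9, -3>

p = M [p]_C, where M has columns g1, ..., g3.
Carrying out the matrix-vector product, p = <3, -9, -3>.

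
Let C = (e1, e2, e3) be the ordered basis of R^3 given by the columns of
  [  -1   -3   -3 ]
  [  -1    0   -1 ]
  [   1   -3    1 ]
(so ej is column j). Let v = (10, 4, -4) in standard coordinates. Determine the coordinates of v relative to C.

(-1, 0, -3)

[v]_C is the unique c with M c = v, where M has columns e1, ..., e3.
Solving this 3x3 system gives c = (-1, 0, -3).
Check: -e1 + 0·e2 - 3e3 = (10, 4, -4).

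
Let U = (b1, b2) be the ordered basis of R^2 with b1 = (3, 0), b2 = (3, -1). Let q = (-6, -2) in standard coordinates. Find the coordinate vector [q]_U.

(-4, 2)

[q]_U is the unique c with M c = q, where M has columns b1, b2.
System: 3c_1 + 3c_2 = -6, 0c_1 - c_2 = -2; solving gives c_1 = -4, c_2 = 2.
Check: -4b1 + 2b2 = (-6, -2).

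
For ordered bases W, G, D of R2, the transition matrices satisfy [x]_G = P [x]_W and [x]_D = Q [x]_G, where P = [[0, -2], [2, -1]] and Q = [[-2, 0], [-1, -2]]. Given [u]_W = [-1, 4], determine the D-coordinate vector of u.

Apply P to get G-coordinates [-8, -6], then Q to get D-coordinates.
The result is [u]_D = [16, 20].

[16, 20]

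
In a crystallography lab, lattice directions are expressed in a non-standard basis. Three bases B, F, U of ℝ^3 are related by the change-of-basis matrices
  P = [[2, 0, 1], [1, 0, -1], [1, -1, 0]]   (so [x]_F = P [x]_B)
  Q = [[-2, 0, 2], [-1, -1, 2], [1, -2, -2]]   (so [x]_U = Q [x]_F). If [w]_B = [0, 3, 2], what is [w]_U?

[-10, -6, 12]

Apply P to get F-coordinates [2, -2, -3], then Q to get U-coordinates.
The result is [w]_U = [-10, -6, 12].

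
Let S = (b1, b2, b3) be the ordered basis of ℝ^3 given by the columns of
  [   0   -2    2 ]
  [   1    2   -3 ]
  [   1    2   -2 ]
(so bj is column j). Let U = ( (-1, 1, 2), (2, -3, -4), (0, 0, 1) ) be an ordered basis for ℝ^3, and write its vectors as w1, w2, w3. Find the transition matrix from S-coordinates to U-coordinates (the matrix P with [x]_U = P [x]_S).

[[-2, 2, 0], [-1, 0, 1], [1, -2, 2]]

Let M have columns bj and N have columns wj. Then for every x, N [x]_U = x = M [x]_S, so P = N^(-1) M.
Since det N = 1, N^(-1) has integer entries; multiplying gives P = [[-2, 2, 0], [-1, 0, 1], [1, -2, 2]].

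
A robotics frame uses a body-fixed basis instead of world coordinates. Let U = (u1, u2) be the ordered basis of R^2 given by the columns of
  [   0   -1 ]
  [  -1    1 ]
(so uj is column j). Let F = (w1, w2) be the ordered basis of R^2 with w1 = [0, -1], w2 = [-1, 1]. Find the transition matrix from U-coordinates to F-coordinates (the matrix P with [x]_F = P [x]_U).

Take x = uj: its U-coordinates are the j-th standard unit vector, so P e_j — column j of P — equals [uj]_F.
u1 = w1 + 0·w2, giving column 1 = [1, 0]; repeating for each j gives P = [[1, 0], [0, 1]].

[[1, 0], [0, 1]]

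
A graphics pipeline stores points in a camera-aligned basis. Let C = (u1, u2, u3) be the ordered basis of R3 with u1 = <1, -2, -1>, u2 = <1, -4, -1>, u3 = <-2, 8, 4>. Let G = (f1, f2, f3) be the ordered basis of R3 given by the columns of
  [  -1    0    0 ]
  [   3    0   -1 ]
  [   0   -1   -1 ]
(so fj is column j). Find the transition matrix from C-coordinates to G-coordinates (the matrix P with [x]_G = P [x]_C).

Column j of P is [uj]_G, since P maps C-coordinates to G-coordinates.
Expressing u1 in G: u1 = -f1 + 2f2 - f3, so column 1 of P is <-1, 2, -1>.
Doing the same for each uj gives P = [[-1, -1, 2], [2, 0, -2], [-1, 1, -2]].

[[-1, -1, 2], [2, 0, -2], [-1, 1, -2]]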